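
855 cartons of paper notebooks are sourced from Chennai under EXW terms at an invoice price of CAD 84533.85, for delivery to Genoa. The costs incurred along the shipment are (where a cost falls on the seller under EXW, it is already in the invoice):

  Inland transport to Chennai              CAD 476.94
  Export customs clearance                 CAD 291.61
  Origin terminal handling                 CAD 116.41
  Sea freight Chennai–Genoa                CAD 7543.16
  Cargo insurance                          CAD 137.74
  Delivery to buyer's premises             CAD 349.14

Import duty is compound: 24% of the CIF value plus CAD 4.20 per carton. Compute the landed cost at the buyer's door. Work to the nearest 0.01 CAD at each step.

Total landed cost: CAD 119383.78

EXW: the seller makes goods available at their premises; the buyer bears all onward costs.
CIF value = EXW price + inland to port + export clearance + origin terminal + freight + insurance = 84533.85 + 476.94 + 291.61 + 116.41 + 7543.16 + 137.74 = 93099.71
Ad valorem component: 93099.71 × 24% = 22343.93
Specific component: 855 × 4.20 = 3591.00
Import duty = 22343.93 + 3591.00 = 25934.93
Buyer bears: inland to port 476.94 + export clearance 291.61 + origin terminal 116.41 + freight 7543.16 + insurance 137.74 + delivery 349.14 + duty 25934.93 = 34849.93
Landed cost = invoice 84533.85 + 34849.93 = 119383.78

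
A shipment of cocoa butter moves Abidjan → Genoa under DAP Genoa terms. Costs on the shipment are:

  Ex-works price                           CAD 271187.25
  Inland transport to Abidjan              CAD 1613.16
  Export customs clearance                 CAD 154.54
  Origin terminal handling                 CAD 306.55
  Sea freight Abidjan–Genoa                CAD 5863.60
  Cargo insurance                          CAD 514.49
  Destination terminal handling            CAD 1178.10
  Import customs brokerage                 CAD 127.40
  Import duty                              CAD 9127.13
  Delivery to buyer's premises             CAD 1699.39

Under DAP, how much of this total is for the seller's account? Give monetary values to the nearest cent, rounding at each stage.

DAP: the seller bears all costs to the named destination except import duty and clearance.
Seller's account: goods 271187.25 + inland to port 1613.16 + export clearance 154.54 + origin terminal 306.55 + freight 5863.60 + insurance 514.49 + destination terminal 1178.10 + delivery 1699.39 = 282517.08
Buyer's account: brokerage 127.40 + duty 9127.13 = 9254.53

Seller's account: CAD 282517.08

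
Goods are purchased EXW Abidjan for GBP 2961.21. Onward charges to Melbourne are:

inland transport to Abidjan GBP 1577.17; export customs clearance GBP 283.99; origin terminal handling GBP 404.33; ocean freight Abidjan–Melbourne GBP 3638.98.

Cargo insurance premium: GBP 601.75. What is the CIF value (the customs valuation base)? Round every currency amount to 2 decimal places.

CIF value: GBP 9467.43

CIF = EXW price + pre-shipment costs + freight + insurance
CIF = 2961.21 + 1577.17 + 283.99 + 404.33 + 3638.98 + 601.75 = 9467.43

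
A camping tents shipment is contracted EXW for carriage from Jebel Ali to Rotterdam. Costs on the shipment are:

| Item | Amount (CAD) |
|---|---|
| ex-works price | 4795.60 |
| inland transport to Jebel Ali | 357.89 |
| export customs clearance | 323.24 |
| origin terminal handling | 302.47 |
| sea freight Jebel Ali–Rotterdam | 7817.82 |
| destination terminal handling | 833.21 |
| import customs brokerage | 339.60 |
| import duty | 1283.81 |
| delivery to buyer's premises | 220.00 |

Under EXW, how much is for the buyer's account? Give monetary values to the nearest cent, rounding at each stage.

Buyer's account: CAD 11478.04

EXW: the seller makes goods available at their premises; the buyer bears all onward costs.
Seller's account: goods 4795.60 = 4795.60
Buyer's account: inland to port 357.89 + export clearance 323.24 + origin terminal 302.47 + freight 7817.82 + destination terminal 833.21 + brokerage 339.60 + duty 1283.81 + delivery 220.00 = 11478.04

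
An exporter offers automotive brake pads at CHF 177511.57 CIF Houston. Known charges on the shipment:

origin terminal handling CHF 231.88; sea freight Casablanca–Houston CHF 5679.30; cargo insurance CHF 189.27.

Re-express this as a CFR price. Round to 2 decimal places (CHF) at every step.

CFR price: CHF 177322.30

Not relevant to the conversion: origin terminal, freight — on the seller under both CIF and CFR; already in the CIF price and stays in the CFR price.
From CIF to CFR, the seller no longer bears: insurance.
CFR price = 177511.57 − 189.27 = 177322.30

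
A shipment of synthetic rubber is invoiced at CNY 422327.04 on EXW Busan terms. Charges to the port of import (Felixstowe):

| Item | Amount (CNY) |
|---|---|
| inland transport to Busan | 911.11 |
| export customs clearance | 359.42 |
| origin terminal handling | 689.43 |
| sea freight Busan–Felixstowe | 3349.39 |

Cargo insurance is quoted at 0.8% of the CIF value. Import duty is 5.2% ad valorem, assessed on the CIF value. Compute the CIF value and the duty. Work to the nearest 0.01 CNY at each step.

Let C be the CIF value. C = EXW price + pre-shipment costs + freight + 0.8% × C
C − 0.8% × C = 422327.04 + 911.11 + 359.42 + 689.43 + 3349.39
0.992 × C = 427636.39
C = 427636.39 / 0.992 = 431085.07
Insurance premium = 0.8% × 431085.07 = 3448.68
Import duty = 431085.07 × 5.2% = 22416.42

CIF value: CNY 431085.07; import duty: CNY 22416.42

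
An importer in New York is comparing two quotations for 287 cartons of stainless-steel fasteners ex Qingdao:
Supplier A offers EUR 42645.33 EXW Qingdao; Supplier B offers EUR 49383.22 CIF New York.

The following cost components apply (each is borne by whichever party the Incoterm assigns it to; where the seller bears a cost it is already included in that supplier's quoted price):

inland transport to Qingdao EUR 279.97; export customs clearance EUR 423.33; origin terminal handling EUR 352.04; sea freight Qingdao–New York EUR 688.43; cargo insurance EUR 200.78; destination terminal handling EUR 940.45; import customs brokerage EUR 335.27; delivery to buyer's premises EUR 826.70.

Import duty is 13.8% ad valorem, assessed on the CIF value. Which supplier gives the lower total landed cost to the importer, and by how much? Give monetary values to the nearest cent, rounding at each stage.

Supplier A (EXW):
CIF value = EXW price + inland to port + export clearance + origin terminal + freight + insurance = 42645.33 + 279.97 + 423.33 + 352.04 + 688.43 + 200.78 = 44589.88
Import duty = 44589.88 × 13.8% = 6153.40
Buyer bears (A): 279.97 + 423.33 + 352.04 + 688.43 + 200.78 + 940.45 + 335.27 + 826.70 = 4046.97
Landed cost (A) = invoice 42645.33 + 4046.97 + duty 6153.40 = 52845.70
Supplier B (CIF):
The CIF price already equals the CIF value: 49383.22
Import duty = 49383.22 × 13.8% = 6814.88
Buyer bears (B): 940.45 + 335.27 + 826.70 = 2102.42
Landed cost (B) = invoice 49383.22 + 2102.42 + duty 6814.88 = 58300.52
Difference = |52845.70 − 58300.52| = 5454.82

Supplier A is cheaper by EUR 5454.82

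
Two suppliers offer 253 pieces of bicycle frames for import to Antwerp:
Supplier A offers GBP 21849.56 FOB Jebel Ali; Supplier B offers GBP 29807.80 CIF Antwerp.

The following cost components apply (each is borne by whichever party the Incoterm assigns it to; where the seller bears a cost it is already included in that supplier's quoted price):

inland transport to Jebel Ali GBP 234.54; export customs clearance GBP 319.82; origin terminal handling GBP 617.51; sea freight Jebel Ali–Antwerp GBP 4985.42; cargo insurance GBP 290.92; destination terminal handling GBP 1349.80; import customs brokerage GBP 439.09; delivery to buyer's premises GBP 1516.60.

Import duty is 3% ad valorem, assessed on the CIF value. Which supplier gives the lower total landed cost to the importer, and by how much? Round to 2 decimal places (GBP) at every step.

Supplier A (FOB):
CIF value = FOB price + freight + insurance = 21849.56 + 4985.42 + 290.92 = 27125.90
Import duty = 27125.90 × 3% = 813.78
Buyer bears (A): 4985.42 + 290.92 + 1349.80 + 439.09 + 1516.60 = 8581.83
Landed cost (A) = invoice 21849.56 + 8581.83 + duty 813.78 = 31245.17
Supplier B (CIF):
The CIF price already equals the CIF value: 29807.80
Import duty = 29807.80 × 3% = 894.23
Buyer bears (B): 1349.80 + 439.09 + 1516.60 = 3305.49
Landed cost (B) = invoice 29807.80 + 3305.49 + duty 894.23 = 34007.52
Difference = |31245.17 − 34007.52| = 2762.35

Supplier A is cheaper by GBP 2762.35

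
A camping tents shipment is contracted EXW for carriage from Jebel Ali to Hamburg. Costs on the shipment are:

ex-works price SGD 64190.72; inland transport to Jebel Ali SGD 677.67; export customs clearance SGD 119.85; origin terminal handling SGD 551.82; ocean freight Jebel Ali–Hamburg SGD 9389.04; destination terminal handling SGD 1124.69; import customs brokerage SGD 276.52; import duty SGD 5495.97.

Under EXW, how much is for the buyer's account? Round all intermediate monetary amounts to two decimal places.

EXW: the seller makes goods available at their premises; the buyer bears all onward costs.
Seller's account: goods 64190.72 = 64190.72
Buyer's account: inland to port 677.67 + export clearance 119.85 + origin terminal 551.82 + freight 9389.04 + destination terminal 1124.69 + brokerage 276.52 + duty 5495.97 = 17635.56

Buyer's account: SGD 17635.56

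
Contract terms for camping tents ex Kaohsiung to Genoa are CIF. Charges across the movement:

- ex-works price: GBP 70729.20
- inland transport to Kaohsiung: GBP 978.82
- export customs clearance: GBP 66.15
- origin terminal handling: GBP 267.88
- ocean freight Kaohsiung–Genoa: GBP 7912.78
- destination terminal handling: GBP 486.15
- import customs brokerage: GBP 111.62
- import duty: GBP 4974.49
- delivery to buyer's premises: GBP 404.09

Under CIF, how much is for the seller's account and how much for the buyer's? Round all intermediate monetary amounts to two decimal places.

CIF: the seller pays costs through ocean freight and marine insurance to the destination port.
Seller's account: goods 70729.20 + inland to port 978.82 + export clearance 66.15 + origin terminal 267.88 + freight 7912.78 = 79954.83
Buyer's account: destination terminal 486.15 + brokerage 111.62 + duty 4974.49 + delivery 404.09 = 5976.35

Seller: GBP 79954.83; buyer: GBP 5976.35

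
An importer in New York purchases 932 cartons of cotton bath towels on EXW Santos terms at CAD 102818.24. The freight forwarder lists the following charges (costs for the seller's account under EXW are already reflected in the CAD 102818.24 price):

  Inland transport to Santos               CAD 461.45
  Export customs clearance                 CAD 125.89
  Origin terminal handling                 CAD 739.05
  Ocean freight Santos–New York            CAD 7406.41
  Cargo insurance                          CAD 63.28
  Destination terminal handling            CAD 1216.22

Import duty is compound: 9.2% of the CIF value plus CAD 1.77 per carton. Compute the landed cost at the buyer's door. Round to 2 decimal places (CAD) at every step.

EXW: the seller makes goods available at their premises; the buyer bears all onward costs.
CIF value = EXW price + inland to port + export clearance + origin terminal + freight + insurance = 102818.24 + 461.45 + 125.89 + 739.05 + 7406.41 + 63.28 = 111614.32
Ad valorem component: 111614.32 × 9.2% = 10268.52
Specific component: 932 × 1.77 = 1649.64
Import duty = 10268.52 + 1649.64 = 11918.16
Buyer bears: inland to port 461.45 + export clearance 125.89 + origin terminal 739.05 + freight 7406.41 + insurance 63.28 + destination terminal 1216.22 + duty 11918.16 = 21930.46
Landed cost = invoice 102818.24 + 21930.46 = 124748.70

Total landed cost: CAD 124748.70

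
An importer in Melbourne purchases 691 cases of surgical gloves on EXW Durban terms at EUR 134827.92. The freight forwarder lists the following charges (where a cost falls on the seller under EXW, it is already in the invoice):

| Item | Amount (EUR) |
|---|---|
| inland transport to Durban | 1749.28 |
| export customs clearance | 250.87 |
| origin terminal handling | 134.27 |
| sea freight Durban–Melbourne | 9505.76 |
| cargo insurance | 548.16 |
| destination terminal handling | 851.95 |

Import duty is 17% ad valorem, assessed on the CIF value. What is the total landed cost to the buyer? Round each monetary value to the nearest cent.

EXW: the seller makes goods available at their premises; the buyer bears all onward costs.
CIF value = EXW price + inland to port + export clearance + origin terminal + freight + insurance = 134827.92 + 1749.28 + 250.87 + 134.27 + 9505.76 + 548.16 = 147016.26
Import duty = 147016.26 × 17% = 24992.76
Buyer bears: inland to port 1749.28 + export clearance 250.87 + origin terminal 134.27 + freight 9505.76 + insurance 548.16 + destination terminal 851.95 + duty 24992.76 = 38033.05
Landed cost = invoice 134827.92 + 38033.05 = 172860.97

Total landed cost: EUR 172860.97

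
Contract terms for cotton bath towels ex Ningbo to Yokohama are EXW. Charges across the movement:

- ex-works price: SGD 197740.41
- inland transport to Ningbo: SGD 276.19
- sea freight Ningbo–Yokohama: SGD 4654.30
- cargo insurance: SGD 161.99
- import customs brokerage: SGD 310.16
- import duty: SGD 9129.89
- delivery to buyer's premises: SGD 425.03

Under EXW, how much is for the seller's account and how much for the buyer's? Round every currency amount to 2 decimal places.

EXW: the seller makes goods available at their premises; the buyer bears all onward costs.
Seller's account: goods 197740.41 = 197740.41
Buyer's account: inland to port 276.19 + freight 4654.30 + insurance 161.99 + brokerage 310.16 + duty 9129.89 + delivery 425.03 = 14957.56

Seller: SGD 197740.41; buyer: SGD 14957.56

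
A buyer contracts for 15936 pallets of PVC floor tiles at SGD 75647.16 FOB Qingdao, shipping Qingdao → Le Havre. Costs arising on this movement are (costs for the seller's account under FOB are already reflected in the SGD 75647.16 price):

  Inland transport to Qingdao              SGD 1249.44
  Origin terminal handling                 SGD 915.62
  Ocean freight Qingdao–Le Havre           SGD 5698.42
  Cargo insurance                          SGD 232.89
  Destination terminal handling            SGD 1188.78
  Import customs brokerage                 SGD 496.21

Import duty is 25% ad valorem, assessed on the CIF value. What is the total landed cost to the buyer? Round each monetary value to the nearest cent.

FOB: the seller bears costs until goods are on board at the origin port; the buyer bears freight, insurance and all costs thereafter.
Already in the invoice (seller's account under FOB): inland to port, origin terminal — exclude.
CIF value = FOB price + freight + insurance = 75647.16 + 5698.42 + 232.89 = 81578.47
Import duty = 81578.47 × 25% = 20394.62
Buyer bears: freight 5698.42 + insurance 232.89 + destination terminal 1188.78 + brokerage 496.21 + duty 20394.62 = 28010.92
Landed cost = invoice 75647.16 + 28010.92 = 103658.08

Total landed cost: SGD 103658.08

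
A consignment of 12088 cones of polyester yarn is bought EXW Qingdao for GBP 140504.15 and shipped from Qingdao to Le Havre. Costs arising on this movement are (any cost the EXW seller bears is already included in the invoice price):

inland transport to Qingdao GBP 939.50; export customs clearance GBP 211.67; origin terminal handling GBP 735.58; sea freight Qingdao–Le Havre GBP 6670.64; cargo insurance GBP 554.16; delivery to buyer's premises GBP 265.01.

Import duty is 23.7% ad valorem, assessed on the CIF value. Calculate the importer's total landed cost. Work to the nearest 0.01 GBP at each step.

Total landed cost: GBP 185339.63

EXW: the seller makes goods available at their premises; the buyer bears all onward costs.
CIF value = EXW price + inland to port + export clearance + origin terminal + freight + insurance = 140504.15 + 939.50 + 211.67 + 735.58 + 6670.64 + 554.16 = 149615.70
Import duty = 149615.70 × 23.7% = 35458.92
Buyer bears: inland to port 939.50 + export clearance 211.67 + origin terminal 735.58 + freight 6670.64 + insurance 554.16 + delivery 265.01 + duty 35458.92 = 44835.48
Landed cost = invoice 140504.15 + 44835.48 = 185339.63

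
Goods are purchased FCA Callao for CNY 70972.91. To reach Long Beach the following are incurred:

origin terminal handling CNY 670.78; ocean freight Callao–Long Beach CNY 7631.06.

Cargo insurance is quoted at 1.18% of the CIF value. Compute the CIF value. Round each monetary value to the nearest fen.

CIF value: CNY 80221.36

Let C be the CIF value. C = FCA price + pre-shipment costs + freight + 1.18% × C
C − 1.18% × C = 70972.91 + 670.78 + 7631.06
0.9882 × C = 79274.75
C = 79274.75 / 0.9882 = 80221.36
Insurance premium = 1.18% × 80221.36 = 946.61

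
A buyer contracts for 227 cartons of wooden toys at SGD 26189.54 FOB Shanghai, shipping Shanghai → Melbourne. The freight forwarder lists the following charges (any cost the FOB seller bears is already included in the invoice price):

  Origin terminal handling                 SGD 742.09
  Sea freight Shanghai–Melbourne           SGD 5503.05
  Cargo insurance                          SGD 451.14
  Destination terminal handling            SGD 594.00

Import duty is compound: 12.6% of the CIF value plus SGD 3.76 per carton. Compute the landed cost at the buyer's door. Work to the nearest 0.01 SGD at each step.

FOB: the seller bears costs until goods are on board at the origin port; the buyer bears freight, insurance and all costs thereafter.
Already in the invoice (seller's account under FOB): origin terminal — exclude.
CIF value = FOB price + freight + insurance = 26189.54 + 5503.05 + 451.14 = 32143.73
Ad valorem component: 32143.73 × 12.6% = 4050.11
Specific component: 227 × 3.76 = 853.52
Import duty = 4050.11 + 853.52 = 4903.63
Buyer bears: freight 5503.05 + insurance 451.14 + destination terminal 594.00 + duty 4903.63 = 11451.82
Landed cost = invoice 26189.54 + 11451.82 = 37641.36

Total landed cost: SGD 37641.36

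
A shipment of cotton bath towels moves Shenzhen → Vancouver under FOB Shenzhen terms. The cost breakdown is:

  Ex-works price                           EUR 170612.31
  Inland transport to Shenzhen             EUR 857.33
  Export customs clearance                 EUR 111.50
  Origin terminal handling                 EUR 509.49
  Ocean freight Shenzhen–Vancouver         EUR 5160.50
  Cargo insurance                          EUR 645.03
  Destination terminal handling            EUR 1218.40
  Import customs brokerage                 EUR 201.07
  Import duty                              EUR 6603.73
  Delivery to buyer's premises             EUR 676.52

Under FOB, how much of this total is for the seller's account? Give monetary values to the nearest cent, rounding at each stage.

Seller's account: EUR 172090.63

FOB: the seller bears costs until goods are on board at the origin port; the buyer bears freight, insurance and all costs thereafter.
Seller's account: goods 170612.31 + inland to port 857.33 + export clearance 111.50 + origin terminal 509.49 = 172090.63
Buyer's account: freight 5160.50 + insurance 645.03 + destination terminal 1218.40 + brokerage 201.07 + duty 6603.73 + delivery 676.52 = 14505.25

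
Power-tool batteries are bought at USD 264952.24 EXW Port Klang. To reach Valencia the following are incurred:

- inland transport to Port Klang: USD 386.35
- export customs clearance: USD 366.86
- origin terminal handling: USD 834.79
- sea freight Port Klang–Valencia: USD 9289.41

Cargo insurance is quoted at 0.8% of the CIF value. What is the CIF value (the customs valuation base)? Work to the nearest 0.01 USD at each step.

Let C be the CIF value. C = EXW price + pre-shipment costs + freight + 0.8% × C
C − 0.8% × C = 264952.24 + 386.35 + 366.86 + 834.79 + 9289.41
0.992 × C = 275829.65
C = 275829.65 / 0.992 = 278054.08
Insurance premium = 0.8% × 278054.08 = 2224.43

CIF value: USD 278054.08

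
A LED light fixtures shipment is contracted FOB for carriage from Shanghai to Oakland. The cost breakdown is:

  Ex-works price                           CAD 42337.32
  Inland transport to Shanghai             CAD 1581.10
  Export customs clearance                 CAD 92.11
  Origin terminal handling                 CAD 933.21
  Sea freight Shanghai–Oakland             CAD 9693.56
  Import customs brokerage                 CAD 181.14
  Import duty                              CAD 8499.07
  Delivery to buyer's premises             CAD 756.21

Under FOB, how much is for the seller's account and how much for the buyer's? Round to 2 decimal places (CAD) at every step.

Seller: CAD 44943.74; buyer: CAD 19129.98

FOB: the seller bears costs until goods are on board at the origin port; the buyer bears freight, insurance and all costs thereafter.
Seller's account: goods 42337.32 + inland to port 1581.10 + export clearance 92.11 + origin terminal 933.21 = 44943.74
Buyer's account: freight 9693.56 + brokerage 181.14 + duty 8499.07 + delivery 756.21 = 19129.98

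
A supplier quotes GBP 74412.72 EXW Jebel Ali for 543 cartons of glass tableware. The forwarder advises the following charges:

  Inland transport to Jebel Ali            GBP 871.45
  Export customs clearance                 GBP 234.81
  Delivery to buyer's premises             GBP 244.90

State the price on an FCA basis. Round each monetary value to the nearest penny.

FCA price: GBP 75518.98

Not relevant to the conversion: delivery — on the buyer under both terms; not part of either seller's price.
From EXW to FCA, the seller additionally bears: inland to port, export clearance.
FCA price = 74412.72 + 871.45 + 234.81 = 75518.98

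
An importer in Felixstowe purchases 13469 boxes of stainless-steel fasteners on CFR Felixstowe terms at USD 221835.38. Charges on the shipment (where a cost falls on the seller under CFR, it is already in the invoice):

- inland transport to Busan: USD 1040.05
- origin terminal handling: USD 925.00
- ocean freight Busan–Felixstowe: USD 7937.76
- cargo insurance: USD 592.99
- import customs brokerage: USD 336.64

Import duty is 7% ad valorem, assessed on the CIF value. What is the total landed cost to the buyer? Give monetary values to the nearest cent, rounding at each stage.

Total landed cost: USD 238335.00

CFR: the seller pays costs through ocean freight to the destination port, but not insurance.
Already in the invoice (seller's account under CFR): inland to port, origin terminal, freight — exclude.
CIF value = CFR price + insurance = 221835.38 + 592.99 = 222428.37
Import duty = 222428.37 × 7% = 15569.99
Buyer bears: insurance 592.99 + brokerage 336.64 + duty 15569.99 = 16499.62
Landed cost = invoice 221835.38 + 16499.62 = 238335.00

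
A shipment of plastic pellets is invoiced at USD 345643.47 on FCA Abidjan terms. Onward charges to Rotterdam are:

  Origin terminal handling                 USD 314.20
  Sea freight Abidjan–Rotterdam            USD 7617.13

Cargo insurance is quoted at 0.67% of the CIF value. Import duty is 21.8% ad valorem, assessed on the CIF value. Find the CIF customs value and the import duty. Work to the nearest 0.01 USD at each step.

CIF value: USD 355959.73; import duty: USD 77599.22

Let C be the CIF value. C = FCA price + pre-shipment costs + freight + 0.67% × C
C − 0.67% × C = 345643.47 + 314.20 + 7617.13
0.9933 × C = 353574.80
C = 353574.80 / 0.9933 = 355959.73
Insurance premium = 0.67% × 355959.73 = 2384.93
Import duty = 355959.73 × 21.8% = 77599.22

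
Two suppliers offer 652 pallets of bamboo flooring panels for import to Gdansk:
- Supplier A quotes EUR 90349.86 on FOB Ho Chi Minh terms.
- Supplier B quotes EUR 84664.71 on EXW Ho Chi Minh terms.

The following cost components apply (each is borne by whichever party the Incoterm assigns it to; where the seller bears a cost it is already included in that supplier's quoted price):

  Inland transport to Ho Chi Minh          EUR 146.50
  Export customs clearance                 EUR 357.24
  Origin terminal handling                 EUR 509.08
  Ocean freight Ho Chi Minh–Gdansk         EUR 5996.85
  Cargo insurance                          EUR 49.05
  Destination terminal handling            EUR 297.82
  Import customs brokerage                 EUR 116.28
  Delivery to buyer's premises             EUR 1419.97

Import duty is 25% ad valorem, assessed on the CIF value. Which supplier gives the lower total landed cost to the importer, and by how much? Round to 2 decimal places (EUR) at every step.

Supplier A (FOB):
CIF value = FOB price + freight + insurance = 90349.86 + 5996.85 + 49.05 = 96395.76
Import duty = 96395.76 × 25% = 24098.94
Buyer bears (A): 5996.85 + 49.05 + 297.82 + 116.28 + 1419.97 = 7879.97
Landed cost (A) = invoice 90349.86 + 7879.97 + duty 24098.94 = 122328.77
Supplier B (EXW):
CIF value = EXW price + inland to port + export clearance + origin terminal + freight + insurance = 84664.71 + 146.50 + 357.24 + 509.08 + 5996.85 + 49.05 = 91723.43
Import duty = 91723.43 × 25% = 22930.86
Buyer bears (B): 146.50 + 357.24 + 509.08 + 5996.85 + 49.05 + 297.82 + 116.28 + 1419.97 = 8892.79
Landed cost (B) = invoice 84664.71 + 8892.79 + duty 22930.86 = 116488.36
Difference = |122328.77 − 116488.36| = 5840.41

Supplier B is cheaper by EUR 5840.41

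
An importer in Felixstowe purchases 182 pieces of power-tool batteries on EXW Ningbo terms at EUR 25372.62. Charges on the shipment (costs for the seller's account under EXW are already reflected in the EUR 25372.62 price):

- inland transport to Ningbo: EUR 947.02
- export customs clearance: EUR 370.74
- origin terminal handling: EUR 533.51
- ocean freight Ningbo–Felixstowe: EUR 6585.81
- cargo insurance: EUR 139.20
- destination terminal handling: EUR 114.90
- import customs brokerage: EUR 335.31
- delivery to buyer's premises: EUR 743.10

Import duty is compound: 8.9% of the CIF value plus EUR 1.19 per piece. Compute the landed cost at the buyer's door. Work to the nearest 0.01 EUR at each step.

Total landed cost: EUR 38380.24

EXW: the seller makes goods available at their premises; the buyer bears all onward costs.
CIF value = EXW price + inland to port + export clearance + origin terminal + freight + insurance = 25372.62 + 947.02 + 370.74 + 533.51 + 6585.81 + 139.20 = 33948.90
Ad valorem component: 33948.90 × 8.9% = 3021.45
Specific component: 182 × 1.19 = 216.58
Import duty = 3021.45 + 216.58 = 3238.03
Buyer bears: inland to port 947.02 + export clearance 370.74 + origin terminal 533.51 + freight 6585.81 + insurance 139.20 + destination terminal 114.90 + brokerage 335.31 + delivery 743.10 + duty 3238.03 = 13007.62
Landed cost = invoice 25372.62 + 13007.62 = 38380.24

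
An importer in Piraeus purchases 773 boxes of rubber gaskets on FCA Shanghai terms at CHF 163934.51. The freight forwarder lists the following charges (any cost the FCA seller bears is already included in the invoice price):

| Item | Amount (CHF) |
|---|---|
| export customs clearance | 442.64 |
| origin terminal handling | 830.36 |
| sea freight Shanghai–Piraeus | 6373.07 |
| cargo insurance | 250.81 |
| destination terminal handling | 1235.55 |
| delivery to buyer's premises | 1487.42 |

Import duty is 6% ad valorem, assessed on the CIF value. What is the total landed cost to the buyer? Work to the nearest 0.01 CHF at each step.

FCA: the seller delivers export-cleared goods to the carrier; the buyer bears costs from that point.
Already in the invoice (seller's account under FCA): export clearance — exclude.
CIF value = FCA price + origin terminal + freight + insurance = 163934.51 + 830.36 + 6373.07 + 250.81 = 171388.75
Import duty = 171388.75 × 6% = 10283.33
Buyer bears: origin terminal 830.36 + freight 6373.07 + insurance 250.81 + destination terminal 1235.55 + delivery 1487.42 + duty 10283.33 = 20460.54
Landed cost = invoice 163934.51 + 20460.54 = 184395.05

Total landed cost: CHF 184395.05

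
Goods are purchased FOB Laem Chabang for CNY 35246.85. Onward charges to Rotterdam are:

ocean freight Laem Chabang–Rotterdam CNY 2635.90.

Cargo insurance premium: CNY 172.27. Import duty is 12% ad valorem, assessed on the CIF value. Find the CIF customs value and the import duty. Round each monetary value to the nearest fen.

CIF value: CNY 38055.02; import duty: CNY 4566.60

CIF = FOB price + freight + insurance
CIF = 35246.85 + 2635.90 + 172.27 = 38055.02
Import duty = 38055.02 × 12% = 4566.60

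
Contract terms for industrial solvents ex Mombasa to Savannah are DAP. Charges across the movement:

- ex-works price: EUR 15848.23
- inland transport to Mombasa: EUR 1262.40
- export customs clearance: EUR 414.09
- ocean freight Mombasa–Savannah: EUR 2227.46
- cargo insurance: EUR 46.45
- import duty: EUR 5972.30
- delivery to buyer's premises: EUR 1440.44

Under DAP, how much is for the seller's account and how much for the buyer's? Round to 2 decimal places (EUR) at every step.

Seller: EUR 21239.07; buyer: EUR 5972.30

DAP: the seller bears all costs to the named destination except import duty and clearance.
Seller's account: goods 15848.23 + inland to port 1262.40 + export clearance 414.09 + freight 2227.46 + insurance 46.45 + delivery 1440.44 = 21239.07
Buyer's account: duty 5972.30 = 5972.30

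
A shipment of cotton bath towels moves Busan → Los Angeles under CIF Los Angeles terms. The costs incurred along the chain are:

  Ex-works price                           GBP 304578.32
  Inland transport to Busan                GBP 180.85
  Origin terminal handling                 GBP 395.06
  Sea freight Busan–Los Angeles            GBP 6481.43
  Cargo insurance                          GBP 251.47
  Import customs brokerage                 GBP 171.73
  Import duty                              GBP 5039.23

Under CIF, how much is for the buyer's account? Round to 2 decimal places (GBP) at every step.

Buyer's account: GBP 5210.96

CIF: the seller pays costs through ocean freight and marine insurance to the destination port.
Seller's account: goods 304578.32 + inland to port 180.85 + origin terminal 395.06 + freight 6481.43 + insurance 251.47 = 311887.13
Buyer's account: brokerage 171.73 + duty 5039.23 = 5210.96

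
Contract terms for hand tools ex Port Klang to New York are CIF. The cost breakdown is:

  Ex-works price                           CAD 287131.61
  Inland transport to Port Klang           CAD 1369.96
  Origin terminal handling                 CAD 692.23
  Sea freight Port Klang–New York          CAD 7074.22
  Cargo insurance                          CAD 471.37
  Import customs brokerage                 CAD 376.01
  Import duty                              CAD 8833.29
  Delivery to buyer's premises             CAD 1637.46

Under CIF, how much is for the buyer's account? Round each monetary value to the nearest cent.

Buyer's account: CAD 10846.76

CIF: the seller pays costs through ocean freight and marine insurance to the destination port.
Seller's account: goods 287131.61 + inland to port 1369.96 + origin terminal 692.23 + freight 7074.22 + insurance 471.37 = 296739.39
Buyer's account: brokerage 376.01 + duty 8833.29 + delivery 1637.46 = 10846.76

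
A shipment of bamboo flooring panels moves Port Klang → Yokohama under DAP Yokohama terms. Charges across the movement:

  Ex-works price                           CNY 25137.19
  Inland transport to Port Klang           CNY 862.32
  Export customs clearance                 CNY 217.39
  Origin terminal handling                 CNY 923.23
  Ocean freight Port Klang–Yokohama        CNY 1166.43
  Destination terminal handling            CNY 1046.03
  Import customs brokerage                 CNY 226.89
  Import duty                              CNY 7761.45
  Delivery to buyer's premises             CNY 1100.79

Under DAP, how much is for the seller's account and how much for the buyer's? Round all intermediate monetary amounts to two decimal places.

DAP: the seller bears all costs to the named destination except import duty and clearance.
Seller's account: goods 25137.19 + inland to port 862.32 + export clearance 217.39 + origin terminal 923.23 + freight 1166.43 + destination terminal 1046.03 + delivery 1100.79 = 30453.38
Buyer's account: brokerage 226.89 + duty 7761.45 = 7988.34

Seller: CNY 30453.38; buyer: CNY 7988.34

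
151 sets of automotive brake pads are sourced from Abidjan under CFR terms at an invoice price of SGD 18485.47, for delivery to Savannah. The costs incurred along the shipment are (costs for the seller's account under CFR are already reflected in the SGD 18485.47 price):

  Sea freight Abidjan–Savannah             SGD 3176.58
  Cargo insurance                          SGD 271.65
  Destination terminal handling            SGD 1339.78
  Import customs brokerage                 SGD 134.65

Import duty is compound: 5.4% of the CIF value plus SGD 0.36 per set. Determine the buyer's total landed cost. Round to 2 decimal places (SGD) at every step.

Total landed cost: SGD 21298.79

CFR: the seller pays costs through ocean freight to the destination port, but not insurance.
Already in the invoice (seller's account under CFR): freight — exclude.
CIF value = CFR price + insurance = 18485.47 + 271.65 = 18757.12
Ad valorem component: 18757.12 × 5.4% = 1012.88
Specific component: 151 × 0.36 = 54.36
Import duty = 1012.88 + 54.36 = 1067.24
Buyer bears: insurance 271.65 + destination terminal 1339.78 + brokerage 134.65 + duty 1067.24 = 2813.32
Landed cost = invoice 18485.47 + 2813.32 = 21298.79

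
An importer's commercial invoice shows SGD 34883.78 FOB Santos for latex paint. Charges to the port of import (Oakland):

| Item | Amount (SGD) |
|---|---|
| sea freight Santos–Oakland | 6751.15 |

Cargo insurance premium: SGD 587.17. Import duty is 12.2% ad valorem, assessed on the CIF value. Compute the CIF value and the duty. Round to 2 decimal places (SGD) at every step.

CIF value: SGD 42222.10; import duty: SGD 5151.10

CIF = FOB price + freight + insurance
CIF = 34883.78 + 6751.15 + 587.17 = 42222.10
Import duty = 42222.10 × 12.2% = 5151.10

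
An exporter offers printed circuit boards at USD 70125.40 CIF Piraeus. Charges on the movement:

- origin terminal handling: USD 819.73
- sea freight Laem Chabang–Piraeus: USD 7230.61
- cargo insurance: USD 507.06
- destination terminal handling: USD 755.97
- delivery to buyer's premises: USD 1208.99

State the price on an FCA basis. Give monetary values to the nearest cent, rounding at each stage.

FCA price: USD 61568.00

Not relevant to the conversion: delivery, destination terminal — on the buyer under both terms; not part of either seller's price.
From CIF to FCA, the seller no longer bears: origin terminal, freight, insurance.
FCA price = 70125.40 − 819.73 − 7230.61 − 507.06 = 61568.00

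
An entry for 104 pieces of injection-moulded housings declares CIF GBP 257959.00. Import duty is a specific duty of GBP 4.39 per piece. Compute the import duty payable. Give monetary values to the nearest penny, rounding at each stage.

Import duty: GBP 456.56

Import duty = 104 × 4.39 = 456.56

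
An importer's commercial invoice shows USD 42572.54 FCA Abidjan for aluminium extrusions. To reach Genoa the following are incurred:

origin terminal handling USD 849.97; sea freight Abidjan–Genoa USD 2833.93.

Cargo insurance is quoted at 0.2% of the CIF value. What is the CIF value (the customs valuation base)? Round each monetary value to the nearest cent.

Let C be the CIF value. C = FCA price + pre-shipment costs + freight + 0.2% × C
C − 0.2% × C = 42572.54 + 849.97 + 2833.93
0.998 × C = 46256.44
C = 46256.44 / 0.998 = 46349.14
Insurance premium = 0.2% × 46349.14 = 92.70

CIF value: USD 46349.14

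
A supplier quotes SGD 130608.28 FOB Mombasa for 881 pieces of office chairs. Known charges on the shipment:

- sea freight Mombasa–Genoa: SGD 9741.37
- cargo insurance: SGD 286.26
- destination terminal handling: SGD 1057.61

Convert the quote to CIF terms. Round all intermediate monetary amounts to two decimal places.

Not relevant to the conversion: destination terminal — on the buyer under both terms; not part of either seller's price.
From FOB to CIF, the seller additionally bears: freight, insurance.
CIF price = 130608.28 + 9741.37 + 286.26 = 140635.91

CIF price: SGD 140635.91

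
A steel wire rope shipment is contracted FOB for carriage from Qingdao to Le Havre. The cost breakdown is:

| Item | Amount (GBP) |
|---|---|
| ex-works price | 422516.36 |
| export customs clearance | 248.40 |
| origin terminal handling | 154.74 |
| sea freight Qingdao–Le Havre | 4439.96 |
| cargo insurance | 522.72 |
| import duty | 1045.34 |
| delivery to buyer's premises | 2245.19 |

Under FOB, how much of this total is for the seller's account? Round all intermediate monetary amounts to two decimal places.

FOB: the seller bears costs until goods are on board at the origin port; the buyer bears freight, insurance and all costs thereafter.
Seller's account: goods 422516.36 + export clearance 248.40 + origin terminal 154.74 = 422919.50
Buyer's account: freight 4439.96 + insurance 522.72 + duty 1045.34 + delivery 2245.19 = 8253.21

Seller's account: GBP 422919.50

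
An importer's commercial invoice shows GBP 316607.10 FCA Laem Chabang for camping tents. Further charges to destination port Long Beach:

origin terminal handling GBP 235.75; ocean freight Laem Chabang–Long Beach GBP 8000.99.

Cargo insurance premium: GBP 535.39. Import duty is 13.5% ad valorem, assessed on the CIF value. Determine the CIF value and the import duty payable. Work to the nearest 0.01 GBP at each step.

CIF = FCA price + pre-shipment costs + freight + insurance
CIF = 316607.10 + 235.75 + 8000.99 + 535.39 = 325379.23
Import duty = 325379.23 × 13.5% = 43926.20

CIF value: GBP 325379.23; import duty: GBP 43926.20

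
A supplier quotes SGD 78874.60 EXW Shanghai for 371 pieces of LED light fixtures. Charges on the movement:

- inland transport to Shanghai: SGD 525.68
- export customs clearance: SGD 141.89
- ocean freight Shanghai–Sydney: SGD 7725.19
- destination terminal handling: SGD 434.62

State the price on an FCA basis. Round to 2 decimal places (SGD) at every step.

FCA price: SGD 79542.17

Not relevant to the conversion: destination terminal, freight — on the buyer under both terms; not part of either seller's price.
From EXW to FCA, the seller additionally bears: inland to port, export clearance.
FCA price = 78874.60 + 525.68 + 141.89 = 79542.17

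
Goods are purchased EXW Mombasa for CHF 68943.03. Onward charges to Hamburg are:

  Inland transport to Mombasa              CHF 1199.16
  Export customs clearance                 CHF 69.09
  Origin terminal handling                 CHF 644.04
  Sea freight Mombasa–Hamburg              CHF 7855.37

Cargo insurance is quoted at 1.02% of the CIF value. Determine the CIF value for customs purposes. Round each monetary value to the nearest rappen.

CIF value: CHF 79521.81

Let C be the CIF value. C = EXW price + pre-shipment costs + freight + 1.02% × C
C − 1.02% × C = 68943.03 + 1199.16 + 69.09 + 644.04 + 7855.37
0.9898 × C = 78710.69
C = 78710.69 / 0.9898 = 79521.81
Insurance premium = 1.02% × 79521.81 = 811.12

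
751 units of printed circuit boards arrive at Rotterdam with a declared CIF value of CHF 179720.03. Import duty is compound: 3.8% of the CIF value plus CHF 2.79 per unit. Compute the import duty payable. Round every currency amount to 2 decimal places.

Import duty: CHF 8924.65

Ad valorem component: 179720.03 × 3.8% = 6829.36
Specific component: 751 × 2.79 = 2095.29
Import duty = 6829.36 + 2095.29 = 8924.65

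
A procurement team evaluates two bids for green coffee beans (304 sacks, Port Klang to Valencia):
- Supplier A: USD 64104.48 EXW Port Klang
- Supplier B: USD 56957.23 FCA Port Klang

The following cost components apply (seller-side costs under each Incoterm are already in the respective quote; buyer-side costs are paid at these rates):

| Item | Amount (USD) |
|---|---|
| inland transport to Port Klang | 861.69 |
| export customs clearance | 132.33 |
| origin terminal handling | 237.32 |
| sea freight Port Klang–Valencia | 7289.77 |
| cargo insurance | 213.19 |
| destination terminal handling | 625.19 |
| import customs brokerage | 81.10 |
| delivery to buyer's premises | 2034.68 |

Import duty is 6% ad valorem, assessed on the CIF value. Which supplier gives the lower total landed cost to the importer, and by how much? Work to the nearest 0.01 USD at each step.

Supplier A (EXW):
CIF value = EXW price + inland to port + export clearance + origin terminal + freight + insurance = 64104.48 + 861.69 + 132.33 + 237.32 + 7289.77 + 213.19 = 72838.78
Import duty = 72838.78 × 6% = 4370.33
Buyer bears (A): 861.69 + 132.33 + 237.32 + 7289.77 + 213.19 + 625.19 + 81.10 + 2034.68 = 11475.27
Landed cost (A) = invoice 64104.48 + 11475.27 + duty 4370.33 = 79950.08
Supplier B (FCA):
CIF value = FCA price + origin terminal + freight + insurance = 56957.23 + 237.32 + 7289.77 + 213.19 = 64697.51
Import duty = 64697.51 × 6% = 3881.85
Buyer bears (B): 237.32 + 7289.77 + 213.19 + 625.19 + 81.10 + 2034.68 = 10481.25
Landed cost (B) = invoice 56957.23 + 10481.25 + duty 3881.85 = 71320.33
Difference = |79950.08 − 71320.33| = 8629.75

Supplier B is cheaper by USD 8629.75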